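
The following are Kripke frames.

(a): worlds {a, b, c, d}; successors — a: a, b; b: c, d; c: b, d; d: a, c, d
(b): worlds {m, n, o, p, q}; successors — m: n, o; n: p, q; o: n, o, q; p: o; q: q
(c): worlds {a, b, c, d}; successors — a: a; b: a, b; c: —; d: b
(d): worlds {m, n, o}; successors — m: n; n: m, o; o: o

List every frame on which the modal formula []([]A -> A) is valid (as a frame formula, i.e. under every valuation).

(c)

Frame correspondent (Sahlqvist): forall x forall y (Rxy -> Ryy) — i.e. shift-reflexivity.
(a): fails — Rbc but not Rcc.
(b): fails — Ron but not Rnn.
(c): holds.
(d): fails — Rnm but not Rmm.
Valid on: (c).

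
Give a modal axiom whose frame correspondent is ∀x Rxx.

□s → s

This is reflexivity; the standard corresponding axiom is T: □s → s.
Suppose □s→s is valid. At any x set V(s)={w : Rxw}. Then □s holds at x, so s holds at x, i.e. Rxx.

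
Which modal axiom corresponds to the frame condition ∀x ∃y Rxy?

□q → ◇q

A defining formula is □q → ◇q (the D axiom).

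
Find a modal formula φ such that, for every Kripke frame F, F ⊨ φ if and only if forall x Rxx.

□p → p

A defining formula is □p → p (the T axiom).
Suppose □p→p is valid. At any x set V(p)={w : Rxw}. Then □p holds at x, so p holds at x, i.e. Rxx.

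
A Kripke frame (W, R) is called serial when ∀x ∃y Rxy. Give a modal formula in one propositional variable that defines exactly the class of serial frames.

The condition is seriality. The D schema □q → ◇q defines it.
Suppose □q→◇q is valid. At any x set V(q)=W. Then □q at x, so ◇q at x, so x has a successor.

□q → ◇q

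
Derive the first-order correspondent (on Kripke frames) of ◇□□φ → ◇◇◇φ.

This is a Sahlqvist (Geach-type) schema ◇^1□^2φ → □^0◇^3φ.
Minimal-valuation argument: fix x; take any y with xR^1y and any z with xR^0z. Set V(φ) to the set of worlds R-reachable from y in exactly 2 steps. Then □^2φ holds at y, so the antecedent holds at x; validity forces ◇^3φ at z, giving a w with zR^3w and yR^2w.
First-order correspondent: ∀x ∀y (xRy → ∃w (yR²w ∧ xR³w)).

∀x ∀y (xRy → ∃w (yR²w ∧ xR³w))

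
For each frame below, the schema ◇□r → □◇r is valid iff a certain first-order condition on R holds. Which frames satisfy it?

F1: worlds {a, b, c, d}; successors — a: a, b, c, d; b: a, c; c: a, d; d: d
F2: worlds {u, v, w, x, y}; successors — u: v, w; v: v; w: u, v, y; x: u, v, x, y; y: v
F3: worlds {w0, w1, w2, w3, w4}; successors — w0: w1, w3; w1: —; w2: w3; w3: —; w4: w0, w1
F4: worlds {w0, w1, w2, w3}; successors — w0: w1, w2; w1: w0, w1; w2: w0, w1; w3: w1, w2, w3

F2, F4

Frame correspondent (Sahlqvist): ∀x ∀y ∀z (Rxy ∧ Rxz → ∃w (Ryw ∧ Rzw)) — i.e. convergence.
F1: fails — Rab and Rad but b and d have no common successor.
F2: condition met.
F3: fails — Rw0w1 and Rw0w1 but w1 and w1 have no common successor.
F4: condition met.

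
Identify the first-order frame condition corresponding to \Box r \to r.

reflexivity

Suppose □r→r is valid. At any x set V(r)={w : Rxw}. Then □r holds at x, so r holds at x, i.e. Rxx.
Conversely, any frame satisfying \forall x Rxx validates the schema.
So the correspondent is reflexivity.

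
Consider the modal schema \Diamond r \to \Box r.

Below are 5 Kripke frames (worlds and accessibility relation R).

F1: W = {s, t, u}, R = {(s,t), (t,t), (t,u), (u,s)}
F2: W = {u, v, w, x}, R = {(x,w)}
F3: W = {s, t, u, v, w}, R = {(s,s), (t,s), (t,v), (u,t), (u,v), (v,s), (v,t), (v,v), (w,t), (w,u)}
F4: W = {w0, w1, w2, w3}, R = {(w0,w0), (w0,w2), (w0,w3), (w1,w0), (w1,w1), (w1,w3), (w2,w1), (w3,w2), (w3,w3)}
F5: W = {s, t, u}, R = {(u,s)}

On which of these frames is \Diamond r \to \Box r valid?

The schema corresponds to partial functionality: \forall x \forall y \forall z (Rxy \wedge Rxz \to y = z).
F1: fails — t sees both t and u.
F2: ✓.
F3: fails — t sees both s and v.
F4: fails — w0 sees both w0 and w2.
F5: ✓.
Valid on: F2, F5.

F2, F5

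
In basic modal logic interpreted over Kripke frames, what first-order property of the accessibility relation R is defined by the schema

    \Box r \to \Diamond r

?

Suppose □r→◇r is valid. At any x set V(r)=W. Then □r at x, so ◇r at x, so x has a successor.
Conversely, any frame satisfying \forall x \exists y Rxy validates the schema.
Frame condition: \forall x \exists y Rxy.

Seriality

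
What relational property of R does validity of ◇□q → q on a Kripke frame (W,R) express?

This is frame-equivalent to q → □◇q (substitute ¬q for q and contrapose).
Suppose q→□◇q is valid. Take Rxy and set V(q)={x}. Then q at x, so □◇q at x, so ◇q at y, so some z with Ryz has q; z=x, i.e. Ryx.

symmetry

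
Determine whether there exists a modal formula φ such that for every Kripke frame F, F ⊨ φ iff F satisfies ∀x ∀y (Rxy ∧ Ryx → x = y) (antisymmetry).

Any modally definable frame class is closed under surjective bounded morphisms.
The 6-cycle (worlds s,t,u,v,w,x with s→t→u→v→w→x→s) is antisymmetric. Sending even-indexed worlds to a and odd-indexed worlds to b is a surjective bounded morphism onto the two-world frame with a↔b, which is not antisymmetric.
So the class is not modally definable.

No — not modally definable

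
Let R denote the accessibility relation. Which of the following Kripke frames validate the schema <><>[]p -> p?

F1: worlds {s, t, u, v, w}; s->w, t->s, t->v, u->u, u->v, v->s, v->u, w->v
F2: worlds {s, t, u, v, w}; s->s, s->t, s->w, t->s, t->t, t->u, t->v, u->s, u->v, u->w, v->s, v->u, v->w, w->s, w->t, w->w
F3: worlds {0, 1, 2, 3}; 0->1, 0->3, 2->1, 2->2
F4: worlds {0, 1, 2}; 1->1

This is the axiom for a generalized confluence (Geach) condition; its first-order frame correspondent is forall x forall y (x R^2 y -> exists w (yRw & x = w)).
F1: fails — tR²s but no w* with sRw* and t=w*.
F2: fails — tR²u but no w* with uRw* and t=w*.
F3: fails — 2R²1 but no w with 1Rw and 2=w.
F4: ✓.
Valid on: F4.

F4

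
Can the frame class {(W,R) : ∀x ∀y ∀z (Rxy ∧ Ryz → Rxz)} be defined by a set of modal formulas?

The condition is transitivity. A defining modal formula is □r → □□r.

Definable; □r → □□r defines it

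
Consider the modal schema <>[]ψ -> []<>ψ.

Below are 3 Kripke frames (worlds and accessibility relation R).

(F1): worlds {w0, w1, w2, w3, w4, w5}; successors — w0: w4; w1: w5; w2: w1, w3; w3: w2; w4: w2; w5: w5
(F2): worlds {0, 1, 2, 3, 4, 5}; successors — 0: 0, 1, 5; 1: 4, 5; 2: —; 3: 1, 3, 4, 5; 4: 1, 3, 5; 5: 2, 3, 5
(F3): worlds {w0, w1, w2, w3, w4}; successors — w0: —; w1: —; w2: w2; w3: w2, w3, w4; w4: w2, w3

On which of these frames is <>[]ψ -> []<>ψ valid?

This is the axiom for convergence; its first-order frame correspondent is forall x forall y forall z (Rxy & Rxz -> exists w (Ryw & Rzw)).
(F1): fails — Rw2w1 and Rw2w3 but w1 and w3 have no common successor.
(F2): fails — R53 and R52 but 3 and 2 have no common successor.
(F3): ✓.

(F3)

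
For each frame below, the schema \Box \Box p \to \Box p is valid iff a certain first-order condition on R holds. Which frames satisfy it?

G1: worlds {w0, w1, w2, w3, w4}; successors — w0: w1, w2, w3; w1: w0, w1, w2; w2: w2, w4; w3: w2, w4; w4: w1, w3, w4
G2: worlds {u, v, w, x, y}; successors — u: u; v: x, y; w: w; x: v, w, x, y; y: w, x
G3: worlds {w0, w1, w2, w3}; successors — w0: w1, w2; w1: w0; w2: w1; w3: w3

Frame correspondent (Sahlqvist): \forall x \forall y (Rxy \to \exists z (Rxz \wedge Rzy)) — i.e. density.
G1: fails — Rw0w3 but no z with Rw0z and Rzw3.
G2: ✓.
G3: fails — Rw1w0 but no z with Rw1z and Rzw0.
Valid on: G2.

G2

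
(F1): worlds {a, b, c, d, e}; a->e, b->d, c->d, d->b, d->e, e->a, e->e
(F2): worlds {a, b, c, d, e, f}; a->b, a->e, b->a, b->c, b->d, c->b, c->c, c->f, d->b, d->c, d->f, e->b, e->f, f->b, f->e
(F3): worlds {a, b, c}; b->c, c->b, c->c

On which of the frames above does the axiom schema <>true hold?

(F1), (F2)

The schema corresponds to seriality: forall x exists y Rxy.
(F1): satisfies the condition.
(F2): satisfies the condition.
(F3): fails — world a has no successor.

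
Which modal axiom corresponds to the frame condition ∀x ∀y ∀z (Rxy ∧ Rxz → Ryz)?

A defining formula is ◇s → □◇s (the 5 axiom).
Suppose ◇s→□◇s is valid. Take Rxy, Rxz and set V(s)={y}. Then ◇s at x, so □◇s at x, so ◇s at z, so some w with Rzw has s; w=y, i.e. Rzy. By symmetry of the argument, Ryz.

◇s → □◇s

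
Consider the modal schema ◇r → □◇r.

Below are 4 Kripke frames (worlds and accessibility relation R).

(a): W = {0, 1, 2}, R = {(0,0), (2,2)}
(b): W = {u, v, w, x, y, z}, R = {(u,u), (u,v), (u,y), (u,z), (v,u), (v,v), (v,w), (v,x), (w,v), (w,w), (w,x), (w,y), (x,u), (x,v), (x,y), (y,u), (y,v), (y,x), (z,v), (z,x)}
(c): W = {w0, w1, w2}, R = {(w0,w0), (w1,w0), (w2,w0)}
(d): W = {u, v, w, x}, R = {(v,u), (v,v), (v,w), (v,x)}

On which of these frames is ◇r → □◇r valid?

Frame correspondent (Sahlqvist): ∀x ∀y ∀z (Rxy ∧ Rxz → Ryz) — i.e. the Euclidean property.
(a): holds.
(b): fails — Ruv and Ruy but not Rvy.
(c): holds.
(d): fails — Rvu and Rvu but not Ruu.
Valid on: (a), (c).

(a), (c)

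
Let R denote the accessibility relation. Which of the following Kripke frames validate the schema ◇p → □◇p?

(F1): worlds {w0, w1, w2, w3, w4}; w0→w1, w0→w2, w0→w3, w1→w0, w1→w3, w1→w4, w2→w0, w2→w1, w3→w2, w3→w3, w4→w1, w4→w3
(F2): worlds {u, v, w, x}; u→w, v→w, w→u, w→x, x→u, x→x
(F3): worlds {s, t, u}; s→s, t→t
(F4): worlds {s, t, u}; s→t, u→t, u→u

(F3)

Frame correspondent (Sahlqvist): ∀x ∀y ∀z (Rxy ∧ Rxz → Ryz) — i.e. the Euclidean property.
(F1): fails — Rw0w1 and Rw0w1 but not Rw1w1.
(F2): fails — Ruw and Ruw but not Rww.
(F3): holds.
(F4): fails — Rst and Rst but not Rtt.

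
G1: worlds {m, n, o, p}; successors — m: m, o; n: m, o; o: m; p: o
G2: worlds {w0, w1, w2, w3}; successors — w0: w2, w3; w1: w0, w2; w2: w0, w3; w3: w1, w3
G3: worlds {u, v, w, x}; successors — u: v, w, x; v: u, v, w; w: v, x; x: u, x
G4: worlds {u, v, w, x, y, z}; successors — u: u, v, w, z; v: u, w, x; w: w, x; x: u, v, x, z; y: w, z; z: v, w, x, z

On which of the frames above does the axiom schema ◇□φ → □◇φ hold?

G1, G3, G4

The schema corresponds to convergence: ∀x ∀y ∀z (Rxy ∧ Rxz → ∃w (Ryw ∧ Rzw)).
G1: holds.
G2: fails — Rw3w1 and Rw3w3 but w1 and w3 have no common successor.
G3: holds.
G4: holds.
Valid on: G1, G3, G4.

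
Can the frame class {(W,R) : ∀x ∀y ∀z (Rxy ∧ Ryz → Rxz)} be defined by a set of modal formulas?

Yes: it is transitivity, defined by the 4 schema □r → □□r.
Suppose □r→□□r is valid. Take Rxy, Ryz and set V(r)={w : Rxw}. Then □r at x, so □□r at x, so □r at y, so r at z, i.e. Rxz.

Definable; □r → □□r defines it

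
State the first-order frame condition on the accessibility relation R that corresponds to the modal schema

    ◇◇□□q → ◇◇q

∀x ∀y (xR²y → ∃w (yR²w ∧ xR²w))

This is a Sahlqvist (Geach-type) schema ◇^2□^2q → □^0◇^2q.
Minimal-valuation argument: fix x; take any y with xR^2y and any z with xR^0z. Set V(q) to the set of worlds R-reachable from y in exactly 2 steps. Then □^2q holds at y, so the antecedent holds at x; validity forces ◇^2q at z, giving a w with zR^2w and yR^2w.
First-order correspondent: ∀x ∀y (xR²y → ∃w (yR²w ∧ xR²w)).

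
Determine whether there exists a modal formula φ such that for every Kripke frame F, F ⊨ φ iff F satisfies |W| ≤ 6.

No

Modal frame validity is preserved under disjoint unions.
Any modal formula valid on each of 7 disjoint one-world frames is valid on their disjoint union (validity is preserved under disjoint unions). Each one-world frame has |W|=1≤6, but the union has |W|=7.
So no modal formula (or set of formulas) defines exactly the |W|≤6 frames.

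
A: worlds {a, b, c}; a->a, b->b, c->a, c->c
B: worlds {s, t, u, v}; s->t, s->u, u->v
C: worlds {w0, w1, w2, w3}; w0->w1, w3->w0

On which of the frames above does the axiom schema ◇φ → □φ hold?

Frame correspondent (Sahlqvist): ∀x ∀y ∀z (Rxy ∧ Rxz → y = z) — i.e. partial functionality.
A: fails — c sees both a and c.
B: fails — s sees both t and u.
C: satisfies the condition.
Valid on: C.

C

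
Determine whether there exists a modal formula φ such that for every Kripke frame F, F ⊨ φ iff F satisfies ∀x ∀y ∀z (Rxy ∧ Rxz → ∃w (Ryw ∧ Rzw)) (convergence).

This is a Sahlqvist condition; the .2 axiom ◇□p → □◇p defines it.
Suppose ◇□p→□◇p is valid. Take Rxy, Rxz and set V(p)={w : Ryw}. Then □p at y so ◇□p at x, so □◇p at x, so ◇p at z, giving w with Rzw and Ryw.

Yes, by ◇□p → □◇p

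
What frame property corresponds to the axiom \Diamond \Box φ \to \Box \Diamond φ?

Suppose ◇□φ→□◇φ is valid. Take Rxy, Rxz and set V(φ)={w : Ryw}. Then □φ at y so ◇□φ at x, so □◇φ at x, so ◇φ at z, giving w with Rzw and Ryw.
Conversely, on a frame with convergence the schema holds at every world under every valuation.
So the correspondent is convergence.

convergence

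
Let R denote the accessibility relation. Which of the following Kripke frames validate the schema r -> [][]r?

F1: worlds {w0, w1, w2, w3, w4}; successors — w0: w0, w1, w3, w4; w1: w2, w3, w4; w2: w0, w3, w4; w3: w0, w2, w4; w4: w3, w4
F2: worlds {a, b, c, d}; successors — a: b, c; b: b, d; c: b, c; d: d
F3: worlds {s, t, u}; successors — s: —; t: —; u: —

F3

The schema corresponds to a generalized confluence (Geach) condition: forall x forall z (x R^2 z -> exists w (x = w & z = w)).
F1: fails — w0R²w1 but w0 ≠ w1.
F2: fails — aR²b but a ≠ b.
F3: ✓.
Valid on: F3.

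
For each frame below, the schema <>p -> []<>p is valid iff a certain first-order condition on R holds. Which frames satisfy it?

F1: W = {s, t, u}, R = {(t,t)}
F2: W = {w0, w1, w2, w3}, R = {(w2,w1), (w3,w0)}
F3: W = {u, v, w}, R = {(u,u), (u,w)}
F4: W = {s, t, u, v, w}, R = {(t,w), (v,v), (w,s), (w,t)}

Frame correspondent (Sahlqvist): forall x forall y forall z (Rxy & Rxz -> Ryz) — i.e. the Euclidean property.
F1: condition met.
F2: fails — Rw2w1 and Rw2w1 but not Rw1w1.
F3: fails — Ruw and Ruw but not Rww.
F4: fails — Rtw and Rtw but not Rww.

F1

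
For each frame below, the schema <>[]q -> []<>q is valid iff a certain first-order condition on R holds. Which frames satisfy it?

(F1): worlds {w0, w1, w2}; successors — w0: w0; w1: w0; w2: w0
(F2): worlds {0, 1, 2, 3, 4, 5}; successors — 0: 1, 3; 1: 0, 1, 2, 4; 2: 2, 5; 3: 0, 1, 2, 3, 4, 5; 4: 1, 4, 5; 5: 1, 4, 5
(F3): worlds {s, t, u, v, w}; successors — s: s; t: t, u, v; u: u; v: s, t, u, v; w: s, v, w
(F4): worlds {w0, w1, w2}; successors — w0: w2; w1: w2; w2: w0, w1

The schema corresponds to convergence: forall x forall y forall z (Rxy & Rxz -> exists w (Ryw & Rzw)).
(F1): ✓.
(F2): fails — R12 and R10 but 2 and 0 have no common successor.
(F3): fails — Rvt and Rvs but t and s have no common successor.
(F4): ✓.

(F1), (F4)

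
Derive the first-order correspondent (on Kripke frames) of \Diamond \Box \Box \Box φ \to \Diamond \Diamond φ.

This is a Sahlqvist (Geach-type) schema ◇^1□^3φ → □^0◇^2φ.
Minimal-valuation argument: fix x; take any y with xR^1y and any z with xR^0z. Set V(φ) to the set of worlds R-reachable from y in exactly 3 steps. Then □^3φ holds at y, so the antecedent holds at x; validity forces ◇^2φ at z, giving a w with zR^2w and yR^3w.
First-order correspondent: \forall x \forall y (xRy \to \exists w (y R^3 w \wedge x R^2 w)).

\forall x \forall y (xRy \to \exists w (y R^3 w \wedge x R^2 w))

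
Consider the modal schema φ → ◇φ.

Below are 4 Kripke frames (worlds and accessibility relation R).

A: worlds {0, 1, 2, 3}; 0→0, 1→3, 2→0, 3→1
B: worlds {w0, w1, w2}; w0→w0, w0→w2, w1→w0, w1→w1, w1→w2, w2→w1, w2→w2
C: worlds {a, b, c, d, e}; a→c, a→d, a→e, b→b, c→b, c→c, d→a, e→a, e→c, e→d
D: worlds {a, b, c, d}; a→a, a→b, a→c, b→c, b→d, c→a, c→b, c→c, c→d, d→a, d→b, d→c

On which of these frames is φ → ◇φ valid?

B

This is the axiom for reflexivity; its first-order frame correspondent is ∀x Rxx.
A: fails — world 1 does not see itself.
B: condition met.
C: fails — world a does not see itself.
D: fails — world b does not see itself.
Valid on: B.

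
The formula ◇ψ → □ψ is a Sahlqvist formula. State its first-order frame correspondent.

Suppose ◇ψ→□ψ is valid. Take Rxy, Rxz and set V(ψ)={y}. Then ◇ψ at x, so □ψ at x, so ψ at z, i.e. z=y.
Conversely, any frame satisfying ∀x ∀y ∀z (Rxy ∧ Rxz → y = z) validates the schema.
Frame condition: ∀x ∀y ∀z (Rxy ∧ Rxz → y = z).

Partial functionality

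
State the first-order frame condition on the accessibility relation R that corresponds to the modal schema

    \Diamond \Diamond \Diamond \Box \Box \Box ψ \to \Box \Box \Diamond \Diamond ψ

This is a Sahlqvist (Geach-type) schema ◇^3□^3ψ → □^2◇^2ψ.
First-order correspondent: \forall x \forall y \forall z ((x R^3 y \wedge x R^2 z) \to \exists w (y R^3 w \wedge z R^2 w)).

\forall x \forall y \forall z ((x R^3 y \wedge x R^2 z) \to \exists w (y R^3 w \wedge z R^2 w))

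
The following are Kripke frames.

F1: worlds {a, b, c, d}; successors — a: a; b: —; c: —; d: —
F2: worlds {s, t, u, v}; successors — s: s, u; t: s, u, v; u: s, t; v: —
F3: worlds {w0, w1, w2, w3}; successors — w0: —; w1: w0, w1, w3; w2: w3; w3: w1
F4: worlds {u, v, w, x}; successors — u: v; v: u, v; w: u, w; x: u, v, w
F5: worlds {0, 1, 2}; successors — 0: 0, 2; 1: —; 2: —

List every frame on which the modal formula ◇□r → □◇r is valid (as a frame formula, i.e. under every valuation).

F1

The schema corresponds to convergence: ∀x ∀y ∀z (Rxy ∧ Rxz → ∃w (Ryw ∧ Rzw)).
F1: holds.
F2: fails — Rtv and Rtv but v and v have no common successor.
F3: fails — Rw1w1 and Rw1w0 but w1 and w0 have no common successor.
F4: fails — Rww and Rwu but w and u have no common successor.
F5: fails — R00 and R02 but 0 and 2 have no common successor.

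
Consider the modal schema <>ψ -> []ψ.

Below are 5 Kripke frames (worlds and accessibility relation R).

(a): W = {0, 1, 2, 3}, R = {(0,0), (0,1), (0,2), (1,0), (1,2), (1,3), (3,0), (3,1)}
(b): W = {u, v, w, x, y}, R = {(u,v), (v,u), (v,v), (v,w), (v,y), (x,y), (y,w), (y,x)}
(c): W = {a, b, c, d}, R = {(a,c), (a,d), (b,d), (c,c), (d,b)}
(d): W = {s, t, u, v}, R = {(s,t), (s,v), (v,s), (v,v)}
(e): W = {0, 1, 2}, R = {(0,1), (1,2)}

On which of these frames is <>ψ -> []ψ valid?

(e)

The schema corresponds to partial functionality: forall x forall y forall z (Rxy & Rxz -> y = z).
(a): fails — 0 sees both 0 and 1.
(b): fails — v sees both u and v.
(c): fails — a sees both c and d.
(d): fails — s sees both t and v.
(e): holds.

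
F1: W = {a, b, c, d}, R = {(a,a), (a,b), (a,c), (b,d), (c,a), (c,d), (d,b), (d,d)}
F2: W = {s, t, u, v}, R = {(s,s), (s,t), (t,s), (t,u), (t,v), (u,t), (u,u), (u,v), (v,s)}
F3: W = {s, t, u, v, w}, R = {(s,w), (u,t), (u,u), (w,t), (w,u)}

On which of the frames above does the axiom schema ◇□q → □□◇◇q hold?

The schema corresponds to a generalized confluence (Geach) condition: ∀x ∀y ∀z ((xRy ∧ xR²z) → ∃w (yRw ∧ zR²w)).
F1: condition met.
F2: condition met.
F3: fails — sRw, sR²t but no w* with wRw* and tR²w*.

F1, F2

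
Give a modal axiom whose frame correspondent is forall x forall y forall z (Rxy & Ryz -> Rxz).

□r → □□r

A defining formula is □r → □□r (the 4 axiom).
Suppose □r→□□r is valid. Take Rxy, Ryz and set V(r)={w : Rxw}. Then □r at x, so □□r at x, so □r at y, so r at z, i.e. Rxz.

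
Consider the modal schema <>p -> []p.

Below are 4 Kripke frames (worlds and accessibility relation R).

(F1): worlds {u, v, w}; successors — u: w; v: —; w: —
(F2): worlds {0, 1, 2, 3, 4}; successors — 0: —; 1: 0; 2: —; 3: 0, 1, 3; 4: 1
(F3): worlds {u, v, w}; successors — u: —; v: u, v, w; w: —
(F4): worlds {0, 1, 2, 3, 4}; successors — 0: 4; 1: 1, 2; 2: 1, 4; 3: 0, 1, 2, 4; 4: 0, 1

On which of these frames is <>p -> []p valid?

(F1)

The schema corresponds to partial functionality: forall x forall y forall z (Rxy & Rxz -> y = z).
(F1): holds.
(F2): fails — 3 sees both 0 and 1.
(F3): fails — v sees both u and v.
(F4): fails — 1 sees both 1 and 2.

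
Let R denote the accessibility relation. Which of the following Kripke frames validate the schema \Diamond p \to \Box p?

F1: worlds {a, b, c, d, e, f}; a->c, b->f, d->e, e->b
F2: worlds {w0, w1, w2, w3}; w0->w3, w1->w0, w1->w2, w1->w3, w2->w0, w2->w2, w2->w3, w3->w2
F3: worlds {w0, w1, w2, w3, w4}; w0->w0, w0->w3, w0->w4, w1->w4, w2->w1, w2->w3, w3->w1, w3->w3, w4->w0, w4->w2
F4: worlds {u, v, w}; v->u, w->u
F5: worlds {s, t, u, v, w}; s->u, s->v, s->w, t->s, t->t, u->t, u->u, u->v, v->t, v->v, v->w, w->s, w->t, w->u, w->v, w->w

F1, F4

This is the axiom for partial functionality; its first-order frame correspondent is \forall x \forall y \forall z (Rxy \wedge Rxz \to y = z).
F1: satisfies the condition.
F2: fails — w1 sees both w0 and w2.
F3: fails — w0 sees both w0 and w3.
F4: satisfies the condition.
F5: fails — s sees both u and v.
Valid on: F1, F4.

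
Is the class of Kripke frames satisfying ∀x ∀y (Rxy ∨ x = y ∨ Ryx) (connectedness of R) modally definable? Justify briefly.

Not modally definable

Any modally definable frame class is closed under disjoint unions.
Take 4 disjoint single-world reflexive frames: each is trivially connected, but their disjoint union has 4 worlds with no edge between distinct components, so it is not connected.
So the class is not modally definable.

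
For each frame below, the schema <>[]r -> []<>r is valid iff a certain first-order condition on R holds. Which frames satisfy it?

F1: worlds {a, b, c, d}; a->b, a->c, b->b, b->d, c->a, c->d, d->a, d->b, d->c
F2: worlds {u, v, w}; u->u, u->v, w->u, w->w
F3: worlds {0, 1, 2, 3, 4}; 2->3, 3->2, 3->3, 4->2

This is the axiom for convergence; its first-order frame correspondent is forall x forall y forall z (Rxy & Rxz -> exists w (Ryw & Rzw)).
F1: fails — Rdc and Rda but c and a have no common successor.
F2: fails — Ruv and Ruv but v and v have no common successor.
F3: ✓.
Valid on: F3.

F3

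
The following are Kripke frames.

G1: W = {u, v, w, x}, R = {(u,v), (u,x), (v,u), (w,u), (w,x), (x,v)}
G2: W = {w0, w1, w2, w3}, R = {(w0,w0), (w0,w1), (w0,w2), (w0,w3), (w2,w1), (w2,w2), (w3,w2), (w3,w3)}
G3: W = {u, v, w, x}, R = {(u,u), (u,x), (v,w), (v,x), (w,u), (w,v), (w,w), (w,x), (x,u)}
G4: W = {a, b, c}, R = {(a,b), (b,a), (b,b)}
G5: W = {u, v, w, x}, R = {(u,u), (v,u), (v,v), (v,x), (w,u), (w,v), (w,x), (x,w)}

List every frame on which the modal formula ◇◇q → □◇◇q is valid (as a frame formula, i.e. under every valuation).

The schema corresponds to a generalized confluence (Geach) condition: ∀x ∀y ∀z ((xR²y ∧ xRz) → ∃w (y = w ∧ zR²w)).
G1: fails — uR²u, uRv but no t with u=t and vR²t.
G2: fails — w0R²w0, w0Rw1 but no w with w0=w and w1R²w.
G3: fails — vR²v, vRx but no t with v=t and xR²t.
G4: holds.
G5: fails — vR²v, vRu but no t with v=t and uR²t.

G4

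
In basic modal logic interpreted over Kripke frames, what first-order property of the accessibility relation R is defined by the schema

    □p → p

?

This is the T axiom.
Its frame correspondent is reflexivity — ∀x Rxx.

reflexivity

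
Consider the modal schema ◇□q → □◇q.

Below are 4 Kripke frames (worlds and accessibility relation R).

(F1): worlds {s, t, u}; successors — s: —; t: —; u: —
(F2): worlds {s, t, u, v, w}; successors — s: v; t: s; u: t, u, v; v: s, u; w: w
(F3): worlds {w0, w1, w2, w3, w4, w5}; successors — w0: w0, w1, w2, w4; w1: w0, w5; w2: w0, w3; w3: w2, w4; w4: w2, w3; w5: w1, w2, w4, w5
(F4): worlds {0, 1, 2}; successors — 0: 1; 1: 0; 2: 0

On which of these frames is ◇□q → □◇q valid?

(F1), (F4)

This is the axiom for convergence; its first-order frame correspondent is ∀x ∀y ∀z (Rxy ∧ Rxz → ∃w (Ryw ∧ Rzw)).
(F1): satisfies the condition.
(F2): fails — Rut and Ruu but t and u have no common successor.
(F3): fails — Rw0w4 and Rw0w1 but w4 and w1 have no common successor.
(F4): satisfies the condition.
Valid on: (F1), (F4).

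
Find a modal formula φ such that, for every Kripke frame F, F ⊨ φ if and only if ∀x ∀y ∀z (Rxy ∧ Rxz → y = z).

◇q → □q

A defining formula is ◇q → □q (the CD axiom).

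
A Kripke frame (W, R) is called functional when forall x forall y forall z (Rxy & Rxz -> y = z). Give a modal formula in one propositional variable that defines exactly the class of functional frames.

◇q → □q

This is partial functionality; the standard corresponding axiom is CD: ◇q → □q.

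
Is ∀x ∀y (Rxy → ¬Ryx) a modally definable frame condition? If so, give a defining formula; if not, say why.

If a class were modally definable it would be closed under surjective bounded morphisms (Goldblatt–Thomason).
The 3-cycle (worlds w0,w1,w2 with w0→w1→w2→w0) is asymmetric. Mapping every world to a single reflexive point • is a surjective bounded morphism, and the reflexive point is not asymmetric (R•• but asymmetry requires ¬R••).
Hence asymmetry is not modally definable.

No — not modally definable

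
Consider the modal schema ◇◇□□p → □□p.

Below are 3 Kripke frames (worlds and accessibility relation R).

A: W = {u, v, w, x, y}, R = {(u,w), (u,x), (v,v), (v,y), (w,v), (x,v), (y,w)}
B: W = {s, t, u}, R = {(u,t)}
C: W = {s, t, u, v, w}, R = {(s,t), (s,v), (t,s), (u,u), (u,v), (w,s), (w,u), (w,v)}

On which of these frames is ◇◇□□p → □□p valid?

This is the axiom for a generalized confluence (Geach) condition; its first-order frame correspondent is ∀x ∀y ∀z ((xR²y ∧ xR²z) → ∃w (yR²w ∧ z = w)).
A: fails — vR²w, vR²w but no t with wR²t and w=t.
B: holds.
C: fails — tR²v, tR²t but no w* with vR²w* and t=w*.

B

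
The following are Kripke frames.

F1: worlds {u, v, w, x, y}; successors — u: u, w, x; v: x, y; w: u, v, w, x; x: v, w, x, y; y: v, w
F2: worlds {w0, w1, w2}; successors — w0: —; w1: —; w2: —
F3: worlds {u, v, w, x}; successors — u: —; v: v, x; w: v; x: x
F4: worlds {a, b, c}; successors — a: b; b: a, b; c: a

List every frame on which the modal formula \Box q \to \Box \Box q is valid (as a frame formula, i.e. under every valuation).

The schema corresponds to transitivity: \forall x \forall y \forall z (Rxy \wedge Ryz \to Rxz).
F1: fails — Rxw and Rwu but not Rxu.
F2: satisfies the condition.
F3: fails — Rwv and Rvx but not Rwx.
F4: fails — Rca and Rab but not Rcb.

F2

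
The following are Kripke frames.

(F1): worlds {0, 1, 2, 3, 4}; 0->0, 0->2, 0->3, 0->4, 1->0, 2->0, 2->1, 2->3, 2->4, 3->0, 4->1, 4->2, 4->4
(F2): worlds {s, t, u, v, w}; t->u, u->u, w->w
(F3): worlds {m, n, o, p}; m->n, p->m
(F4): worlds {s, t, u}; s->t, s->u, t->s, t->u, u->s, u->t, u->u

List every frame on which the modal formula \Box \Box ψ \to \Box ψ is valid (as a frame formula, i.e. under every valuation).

(F1), (F2), (F4)

The schema corresponds to density: \forall x \forall y (Rxy \to \exists z (Rxz \wedge Rzy)).
(F1): holds.
(F2): holds.
(F3): fails — Rpm but no z with Rpz and Rzm.
(F4): holds.
Valid on: (F1), (F2), (F4).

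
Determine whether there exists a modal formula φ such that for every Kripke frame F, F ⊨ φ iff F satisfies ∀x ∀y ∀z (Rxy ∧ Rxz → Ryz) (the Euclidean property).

Definable; ◇p → □◇p defines it

Yes: it is the Euclidean property, defined by the 5 schema ◇p → □◇p.
Suppose ◇p→□◇p is valid. Take Rxy, Rxz and set V(p)={y}. Then ◇p at x, so □◇p at x, so ◇p at z, so some w with Rzw has p; w=y, i.e. Rzy. By symmetry of the argument, Ryz.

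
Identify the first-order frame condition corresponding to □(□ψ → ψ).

shift-reflexivity

Suppose □(□ψ→ψ) is valid. Take Rxy and set V(ψ)={w : Ryw}. Then at y, □ψ holds; since □(□ψ→ψ) at x, □ψ→ψ at y, so ψ at y, i.e. Ryy.
The converse is a direct semantic check.
Frame condition: ∀x ∀y (Rxy → Ryy).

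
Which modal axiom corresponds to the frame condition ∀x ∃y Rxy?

This is seriality; the standard corresponding axiom is D: □ψ → ◇ψ.

□ψ → ◇ψ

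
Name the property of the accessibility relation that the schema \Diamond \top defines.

This schema is equivalent to the D axiom □ψ → ◇ψ.
Its frame correspondent is seriality — \forall x \exists y Rxy.

Seriality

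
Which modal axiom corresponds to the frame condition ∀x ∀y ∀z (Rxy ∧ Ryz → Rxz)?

□ψ → □□ψ

This is transitivity; the standard corresponding axiom is 4: □ψ → □□ψ.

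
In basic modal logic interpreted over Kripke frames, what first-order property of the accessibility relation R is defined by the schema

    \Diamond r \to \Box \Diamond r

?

The Euclidean property

Suppose ◇r→□◇r is valid. Take Rxy, Rxz and set V(r)={y}. Then ◇r at x, so □◇r at x, so ◇r at z, so some w with Rzw has r; w=y, i.e. Rzy. By symmetry of the argument, Ryz.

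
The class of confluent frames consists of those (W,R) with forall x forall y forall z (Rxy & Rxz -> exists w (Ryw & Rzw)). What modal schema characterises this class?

The condition is convergence. The .2 schema ◇□s → □◇s defines it.
Suppose ◇□s→□◇s is valid. Take Rxy, Rxz and set V(s)={w : Ryw}. Then □s at y so ◇□s at x, so □◇s at x, so ◇s at z, giving w with Rzw and Ryw.

◇□s → □◇s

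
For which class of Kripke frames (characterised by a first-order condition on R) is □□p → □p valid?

Suppose □□p→□p is valid. Take Rxy and set V(p)={w : xR²w}. Then □□p at x, so □p at x, so p at y, i.e. ∃z(Rxz∧Rzy).
Conversely, any frame satisfying ∀x ∀y (Rxy → ∃z (Rxz ∧ Rzy)) validates the schema.
Frame condition: ∀x ∀y (Rxy → ∃z (Rxz ∧ Rzy)).

Density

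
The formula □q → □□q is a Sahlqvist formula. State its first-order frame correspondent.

transitivity: ∀x ∀y ∀z (Rxy ∧ Ryz → Rxz)

Suppose □q→□□q is valid. Take Rxy, Ryz and set V(q)={w : Rxw}. Then □q at x, so □□q at x, so □q at y, so q at z, i.e. Rxz.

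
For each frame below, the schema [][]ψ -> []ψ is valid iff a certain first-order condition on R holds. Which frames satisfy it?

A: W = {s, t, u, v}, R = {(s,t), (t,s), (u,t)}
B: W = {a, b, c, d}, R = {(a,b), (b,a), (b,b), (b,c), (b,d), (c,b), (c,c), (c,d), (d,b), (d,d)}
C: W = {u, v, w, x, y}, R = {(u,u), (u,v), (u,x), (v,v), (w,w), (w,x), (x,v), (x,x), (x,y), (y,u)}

B, C

The schema corresponds to density: forall x forall y (Rxy -> exists z (Rxz & Rzy)).
A: fails — Rts but no z with Rtz and Rzs.
B: ✓.
C: ✓.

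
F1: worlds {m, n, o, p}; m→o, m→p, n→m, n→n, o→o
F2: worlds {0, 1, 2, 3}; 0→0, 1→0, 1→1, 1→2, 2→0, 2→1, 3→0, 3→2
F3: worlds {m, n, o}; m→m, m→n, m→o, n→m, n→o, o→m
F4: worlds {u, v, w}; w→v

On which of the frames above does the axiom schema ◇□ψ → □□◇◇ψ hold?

F2, F3, F4

The schema corresponds to a generalized confluence (Geach) condition: ∀x ∀y ∀z ((xRy ∧ xR²z) → ∃w (yRw ∧ zR²w)).
F1: fails — mRp, mR²o but no w with pRw and oR²w.
F2: ✓.
F3: ✓.
F4: ✓.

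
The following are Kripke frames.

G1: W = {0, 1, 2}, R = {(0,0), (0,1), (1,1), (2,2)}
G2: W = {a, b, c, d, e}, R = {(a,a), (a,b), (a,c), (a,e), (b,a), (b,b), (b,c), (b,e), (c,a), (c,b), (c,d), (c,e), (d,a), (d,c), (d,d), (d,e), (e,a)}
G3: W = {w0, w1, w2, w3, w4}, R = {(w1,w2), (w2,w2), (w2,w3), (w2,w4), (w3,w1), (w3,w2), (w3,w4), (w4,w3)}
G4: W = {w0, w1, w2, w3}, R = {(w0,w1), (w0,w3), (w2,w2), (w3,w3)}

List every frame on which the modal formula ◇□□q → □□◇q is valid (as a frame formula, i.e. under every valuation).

This is the axiom for a generalized confluence (Geach) condition; its first-order frame correspondent is ∀x ∀y ∀z ((xRy ∧ xR²z) → ∃w (yR²w ∧ zRw)).
G1: ✓.
G2: ✓.
G3: fails — w2Rw4, w2R²w4 but no w with w4R²w and w4Rw.
G4: fails — w0Rw1, w0R²w3 but no w with w1R²w and w3Rw.

G1, G2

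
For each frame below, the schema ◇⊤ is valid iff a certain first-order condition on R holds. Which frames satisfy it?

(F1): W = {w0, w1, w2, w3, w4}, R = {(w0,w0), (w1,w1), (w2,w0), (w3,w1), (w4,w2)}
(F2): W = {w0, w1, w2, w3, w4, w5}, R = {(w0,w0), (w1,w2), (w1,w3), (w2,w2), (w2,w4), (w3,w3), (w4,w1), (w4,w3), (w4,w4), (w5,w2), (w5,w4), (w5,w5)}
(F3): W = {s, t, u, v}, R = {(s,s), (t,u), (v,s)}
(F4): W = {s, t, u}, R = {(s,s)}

(F1), (F2)

Frame correspondent (Sahlqvist): ∀x ∃y Rxy — i.e. seriality.
(F1): condition met.
(F2): condition met.
(F3): fails — world u has no successor.
(F4): fails — world t has no successor.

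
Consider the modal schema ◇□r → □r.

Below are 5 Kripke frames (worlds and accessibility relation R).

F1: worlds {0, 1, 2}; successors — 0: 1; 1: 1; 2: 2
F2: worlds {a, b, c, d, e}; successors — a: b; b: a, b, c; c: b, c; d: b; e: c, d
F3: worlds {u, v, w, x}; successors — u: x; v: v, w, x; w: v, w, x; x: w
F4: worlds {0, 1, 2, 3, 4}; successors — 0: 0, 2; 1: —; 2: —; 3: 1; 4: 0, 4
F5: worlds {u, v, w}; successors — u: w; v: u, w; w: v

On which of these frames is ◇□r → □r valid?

The schema corresponds to the Euclidean property: ∀x ∀y ∀z (Rxy ∧ Rxz → Ryz).
F1: holds.
F2: fails — Rbc and Rba but not Rca.
F3: fails — Rux and Rux but not Rxx.
F4: fails — R02 and R00 but not R20.
F5: fails — Ruw and Ruw but not Rww.

F1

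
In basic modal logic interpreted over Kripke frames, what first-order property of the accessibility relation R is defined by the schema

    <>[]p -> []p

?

Replacing p by ¬p and contraposing gives the equivalent schema ◇p → □◇p.
Suppose ◇p→□◇p is valid. Take Rxy, Rxz and set V(p)={y}. Then ◇p at x, so □◇p at x, so ◇p at z, so some w with Rzw has p; w=y, i.e. Rzy. By symmetry of the argument, Ryz.

the Euclidean property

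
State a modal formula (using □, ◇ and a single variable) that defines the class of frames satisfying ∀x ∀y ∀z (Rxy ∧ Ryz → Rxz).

A defining formula is □s → □□s (the 4 axiom).
Suppose □s→□□s is valid. Take Rxy, Ryz and set V(s)={w : Rxw}. Then □s at x, so □□s at x, so □s at y, so s at z, i.e. Rxz.

□s → □□s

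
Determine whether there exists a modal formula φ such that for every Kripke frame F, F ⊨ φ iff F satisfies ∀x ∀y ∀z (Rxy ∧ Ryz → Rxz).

Yes: it is transitivity, defined by the 4 schema □p → □□p.
Suppose □p→□□p is valid. Take Rxy, Ryz and set V(p)={w : Rxw}. Then □p at x, so □□p at x, so □p at y, so p at z, i.e. Rxz.

Yes — defined by □p → □□p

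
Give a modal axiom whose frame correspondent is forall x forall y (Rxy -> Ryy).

□(□p → p)

This is shift-reflexivity; the standard corresponding axiom is T□: □(□p → p).
Suppose □(□p→p) is valid. Take Rxy and set V(p)={w : Ryw}. Then at y, □p holds; since □(□p→p) at x, □p→p at y, so p at y, i.e. Ryy.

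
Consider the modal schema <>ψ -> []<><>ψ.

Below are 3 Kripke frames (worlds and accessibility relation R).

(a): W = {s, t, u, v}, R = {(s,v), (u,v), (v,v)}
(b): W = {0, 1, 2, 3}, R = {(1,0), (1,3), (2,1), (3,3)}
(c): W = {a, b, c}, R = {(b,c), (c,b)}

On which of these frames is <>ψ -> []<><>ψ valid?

(a), (c)

Frame correspondent (Sahlqvist): forall x forall y forall z ((xRy & xRz) -> exists w (y = w & z R^2 w)) — i.e. a generalized confluence (Geach) condition.
(a): holds.
(b): fails — 1R0, 1R0 but no w with 0=w and 0R²w.
(c): holds.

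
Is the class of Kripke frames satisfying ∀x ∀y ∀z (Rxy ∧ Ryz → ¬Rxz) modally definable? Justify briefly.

If a class were modally definable it would be closed under surjective bounded morphisms (Goldblatt–Thomason).
The 7-cycle (worlds w0,w1,w2,w3,w4,w5,w6 with w0→w1→w2→w3→w4→w5→w6→w0) is intransitive. Mapping every world to a single reflexive point • is a surjective bounded morphism; the reflexive point is not intransitive (R••∧R•• but R••).
Hence intransitivity is not modally definable.

Not modally definable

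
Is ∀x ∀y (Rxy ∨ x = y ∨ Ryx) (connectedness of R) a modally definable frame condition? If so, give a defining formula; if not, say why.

Not definable by any modal formula

If a class were modally definable it would be closed under disjoint unions (Goldblatt–Thomason).
Take 3 disjoint single-world reflexive frames: each is trivially connected, but their disjoint union has 3 worlds with no edge between distinct components, so it is not connected.
So the class is not modally definable.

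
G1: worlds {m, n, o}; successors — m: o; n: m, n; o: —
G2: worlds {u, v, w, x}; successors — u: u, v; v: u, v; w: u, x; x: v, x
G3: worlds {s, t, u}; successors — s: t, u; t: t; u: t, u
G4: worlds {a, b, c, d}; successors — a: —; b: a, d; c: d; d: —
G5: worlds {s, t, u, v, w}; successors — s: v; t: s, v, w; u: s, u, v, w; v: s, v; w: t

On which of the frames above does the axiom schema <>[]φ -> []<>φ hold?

G2, G3

This is the axiom for convergence; its first-order frame correspondent is forall x forall y forall z (Rxy & Rxz -> exists w (Ryw & Rzw)).
G1: fails — Rmo and Rmo but o and o have no common successor.
G2: satisfies the condition.
G3: satisfies the condition.
G4: fails — Rba and Rba but a and a have no common successor.
G5: fails — Rtv and Rtw but v and w have no common successor.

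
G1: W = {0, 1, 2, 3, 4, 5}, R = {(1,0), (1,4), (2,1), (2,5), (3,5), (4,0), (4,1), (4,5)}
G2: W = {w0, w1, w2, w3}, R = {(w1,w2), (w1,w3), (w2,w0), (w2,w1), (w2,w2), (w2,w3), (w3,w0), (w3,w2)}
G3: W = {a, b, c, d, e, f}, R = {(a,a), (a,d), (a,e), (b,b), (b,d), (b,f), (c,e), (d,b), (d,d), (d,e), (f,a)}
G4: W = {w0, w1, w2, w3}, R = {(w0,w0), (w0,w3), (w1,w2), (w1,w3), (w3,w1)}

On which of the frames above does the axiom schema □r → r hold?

This is the axiom for reflexivity; its first-order frame correspondent is ∀x Rxx.
G1: fails — world 0 does not see itself.
G2: fails — world w0 does not see itself.
G3: fails — world c does not see itself.
G4: fails — world w1 does not see itself.
Valid on no frame.

none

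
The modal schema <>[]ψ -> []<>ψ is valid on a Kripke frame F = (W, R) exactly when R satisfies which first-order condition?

convergence: forall x forall y forall z (Rxy & Rxz -> exists w (Ryw & Rzw))

Suppose ◇□ψ→□◇ψ is valid. Take Rxy, Rxz and set V(ψ)={w : Ryw}. Then □ψ at y so ◇□ψ at x, so □◇ψ at x, so ◇ψ at z, giving w with Rzw and Ryw.
The converse is a direct semantic check.
So the correspondent is convergence.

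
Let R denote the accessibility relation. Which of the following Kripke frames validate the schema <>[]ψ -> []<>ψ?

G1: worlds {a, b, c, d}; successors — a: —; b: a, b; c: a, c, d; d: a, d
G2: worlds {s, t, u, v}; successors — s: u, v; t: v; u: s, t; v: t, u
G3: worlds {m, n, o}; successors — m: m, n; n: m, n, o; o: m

G3

This is the axiom for convergence; its first-order frame correspondent is forall x forall y forall z (Rxy & Rxz -> exists w (Ryw & Rzw)).
G1: fails — Rbb and Rba but b and a have no common successor.
G2: fails — Rvt and Rvu but t and u have no common successor.
G3: holds.
Valid on: G3.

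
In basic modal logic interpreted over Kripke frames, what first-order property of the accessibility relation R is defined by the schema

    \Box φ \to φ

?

reflexivity

Suppose □φ→φ is valid. At any x set V(φ)={w : Rxw}. Then □φ holds at x, so φ holds at x, i.e. Rxx.
The converse is a direct semantic check.
Frame condition: \forall x Rxx.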